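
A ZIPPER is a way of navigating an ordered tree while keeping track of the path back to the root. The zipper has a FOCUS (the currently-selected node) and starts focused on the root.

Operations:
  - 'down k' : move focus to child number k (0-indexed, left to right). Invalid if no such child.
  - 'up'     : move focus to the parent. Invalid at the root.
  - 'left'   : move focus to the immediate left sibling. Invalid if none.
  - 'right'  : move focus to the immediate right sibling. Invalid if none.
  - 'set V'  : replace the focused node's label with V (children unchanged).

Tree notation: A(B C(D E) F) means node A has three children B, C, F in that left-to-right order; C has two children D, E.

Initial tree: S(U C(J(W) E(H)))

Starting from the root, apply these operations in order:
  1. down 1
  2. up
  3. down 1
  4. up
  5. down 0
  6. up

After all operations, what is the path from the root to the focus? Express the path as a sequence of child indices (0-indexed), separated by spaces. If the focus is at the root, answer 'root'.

Step 1 (down 1): focus=C path=1 depth=1 children=['J', 'E'] left=['U'] right=[] parent=S
Step 2 (up): focus=S path=root depth=0 children=['U', 'C'] (at root)
Step 3 (down 1): focus=C path=1 depth=1 children=['J', 'E'] left=['U'] right=[] parent=S
Step 4 (up): focus=S path=root depth=0 children=['U', 'C'] (at root)
Step 5 (down 0): focus=U path=0 depth=1 children=[] left=[] right=['C'] parent=S
Step 6 (up): focus=S path=root depth=0 children=['U', 'C'] (at root)

Answer: root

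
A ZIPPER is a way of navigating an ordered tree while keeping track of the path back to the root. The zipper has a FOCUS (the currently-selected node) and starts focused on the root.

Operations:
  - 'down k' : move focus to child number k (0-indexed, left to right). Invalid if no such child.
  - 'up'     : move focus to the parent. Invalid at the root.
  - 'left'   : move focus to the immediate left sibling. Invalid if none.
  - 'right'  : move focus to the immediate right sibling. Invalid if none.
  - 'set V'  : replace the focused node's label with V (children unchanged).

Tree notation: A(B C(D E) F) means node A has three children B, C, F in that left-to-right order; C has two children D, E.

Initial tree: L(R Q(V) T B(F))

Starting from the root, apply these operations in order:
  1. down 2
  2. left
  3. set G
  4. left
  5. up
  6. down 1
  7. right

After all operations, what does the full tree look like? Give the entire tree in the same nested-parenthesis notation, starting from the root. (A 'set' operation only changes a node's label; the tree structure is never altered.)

Answer: L(R G(V) T B(F))

Derivation:
Step 1 (down 2): focus=T path=2 depth=1 children=[] left=['R', 'Q'] right=['B'] parent=L
Step 2 (left): focus=Q path=1 depth=1 children=['V'] left=['R'] right=['T', 'B'] parent=L
Step 3 (set G): focus=G path=1 depth=1 children=['V'] left=['R'] right=['T', 'B'] parent=L
Step 4 (left): focus=R path=0 depth=1 children=[] left=[] right=['G', 'T', 'B'] parent=L
Step 5 (up): focus=L path=root depth=0 children=['R', 'G', 'T', 'B'] (at root)
Step 6 (down 1): focus=G path=1 depth=1 children=['V'] left=['R'] right=['T', 'B'] parent=L
Step 7 (right): focus=T path=2 depth=1 children=[] left=['R', 'G'] right=['B'] parent=L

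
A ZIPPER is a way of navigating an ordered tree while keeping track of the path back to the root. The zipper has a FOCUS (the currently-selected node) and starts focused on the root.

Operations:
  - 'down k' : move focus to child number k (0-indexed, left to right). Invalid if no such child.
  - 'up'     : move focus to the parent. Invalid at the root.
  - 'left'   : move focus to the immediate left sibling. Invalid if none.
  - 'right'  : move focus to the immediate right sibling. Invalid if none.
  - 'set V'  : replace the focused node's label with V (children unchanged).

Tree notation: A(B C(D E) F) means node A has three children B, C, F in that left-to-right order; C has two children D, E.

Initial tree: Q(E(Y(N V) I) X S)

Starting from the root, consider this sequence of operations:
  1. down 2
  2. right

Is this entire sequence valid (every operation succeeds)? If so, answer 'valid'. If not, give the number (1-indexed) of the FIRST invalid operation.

Step 1 (down 2): focus=S path=2 depth=1 children=[] left=['E', 'X'] right=[] parent=Q
Step 2 (right): INVALID

Answer: 2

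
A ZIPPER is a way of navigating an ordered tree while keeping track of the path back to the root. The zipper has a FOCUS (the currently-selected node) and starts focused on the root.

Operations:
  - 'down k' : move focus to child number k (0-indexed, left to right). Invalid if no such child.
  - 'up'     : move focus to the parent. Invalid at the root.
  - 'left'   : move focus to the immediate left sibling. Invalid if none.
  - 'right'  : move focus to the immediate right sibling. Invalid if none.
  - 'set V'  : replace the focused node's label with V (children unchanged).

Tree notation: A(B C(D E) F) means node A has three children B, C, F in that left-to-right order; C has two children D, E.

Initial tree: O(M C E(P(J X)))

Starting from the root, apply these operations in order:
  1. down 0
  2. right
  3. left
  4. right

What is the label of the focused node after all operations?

Step 1 (down 0): focus=M path=0 depth=1 children=[] left=[] right=['C', 'E'] parent=O
Step 2 (right): focus=C path=1 depth=1 children=[] left=['M'] right=['E'] parent=O
Step 3 (left): focus=M path=0 depth=1 children=[] left=[] right=['C', 'E'] parent=O
Step 4 (right): focus=C path=1 depth=1 children=[] left=['M'] right=['E'] parent=O

Answer: C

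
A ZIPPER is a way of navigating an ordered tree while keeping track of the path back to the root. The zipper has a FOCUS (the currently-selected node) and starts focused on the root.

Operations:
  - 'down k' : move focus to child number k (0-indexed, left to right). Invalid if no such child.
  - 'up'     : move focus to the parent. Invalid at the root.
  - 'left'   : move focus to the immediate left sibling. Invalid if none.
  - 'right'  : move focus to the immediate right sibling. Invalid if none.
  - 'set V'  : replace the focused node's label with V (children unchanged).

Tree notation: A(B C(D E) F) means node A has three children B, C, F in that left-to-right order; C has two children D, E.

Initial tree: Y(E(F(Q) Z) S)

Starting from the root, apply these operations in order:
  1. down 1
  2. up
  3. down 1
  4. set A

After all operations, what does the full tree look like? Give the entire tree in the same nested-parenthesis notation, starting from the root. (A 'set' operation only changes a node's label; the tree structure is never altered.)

Answer: Y(E(F(Q) Z) A)

Derivation:
Step 1 (down 1): focus=S path=1 depth=1 children=[] left=['E'] right=[] parent=Y
Step 2 (up): focus=Y path=root depth=0 children=['E', 'S'] (at root)
Step 3 (down 1): focus=S path=1 depth=1 children=[] left=['E'] right=[] parent=Y
Step 4 (set A): focus=A path=1 depth=1 children=[] left=['E'] right=[] parent=Y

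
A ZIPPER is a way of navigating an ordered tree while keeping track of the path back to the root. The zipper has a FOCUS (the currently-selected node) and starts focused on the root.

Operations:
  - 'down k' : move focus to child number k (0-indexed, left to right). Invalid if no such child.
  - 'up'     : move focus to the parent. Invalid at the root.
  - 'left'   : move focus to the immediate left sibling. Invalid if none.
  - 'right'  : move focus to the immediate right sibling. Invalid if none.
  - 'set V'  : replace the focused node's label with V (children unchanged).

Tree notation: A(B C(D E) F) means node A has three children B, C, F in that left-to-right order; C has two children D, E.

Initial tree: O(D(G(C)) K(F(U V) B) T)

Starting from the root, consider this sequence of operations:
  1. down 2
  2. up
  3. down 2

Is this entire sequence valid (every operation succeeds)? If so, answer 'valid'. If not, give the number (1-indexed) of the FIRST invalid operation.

Answer: valid

Derivation:
Step 1 (down 2): focus=T path=2 depth=1 children=[] left=['D', 'K'] right=[] parent=O
Step 2 (up): focus=O path=root depth=0 children=['D', 'K', 'T'] (at root)
Step 3 (down 2): focus=T path=2 depth=1 children=[] left=['D', 'K'] right=[] parent=O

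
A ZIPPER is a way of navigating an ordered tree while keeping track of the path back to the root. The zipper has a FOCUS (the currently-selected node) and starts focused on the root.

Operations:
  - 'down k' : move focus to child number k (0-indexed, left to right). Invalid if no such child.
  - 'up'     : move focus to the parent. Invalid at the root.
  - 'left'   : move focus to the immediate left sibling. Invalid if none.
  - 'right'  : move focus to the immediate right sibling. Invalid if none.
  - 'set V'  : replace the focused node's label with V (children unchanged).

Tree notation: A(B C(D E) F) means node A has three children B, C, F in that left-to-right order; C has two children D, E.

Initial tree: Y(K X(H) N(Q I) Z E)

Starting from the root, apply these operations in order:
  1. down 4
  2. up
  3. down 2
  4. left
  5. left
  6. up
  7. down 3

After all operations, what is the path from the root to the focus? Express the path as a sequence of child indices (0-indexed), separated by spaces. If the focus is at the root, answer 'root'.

Answer: 3

Derivation:
Step 1 (down 4): focus=E path=4 depth=1 children=[] left=['K', 'X', 'N', 'Z'] right=[] parent=Y
Step 2 (up): focus=Y path=root depth=0 children=['K', 'X', 'N', 'Z', 'E'] (at root)
Step 3 (down 2): focus=N path=2 depth=1 children=['Q', 'I'] left=['K', 'X'] right=['Z', 'E'] parent=Y
Step 4 (left): focus=X path=1 depth=1 children=['H'] left=['K'] right=['N', 'Z', 'E'] parent=Y
Step 5 (left): focus=K path=0 depth=1 children=[] left=[] right=['X', 'N', 'Z', 'E'] parent=Y
Step 6 (up): focus=Y path=root depth=0 children=['K', 'X', 'N', 'Z', 'E'] (at root)
Step 7 (down 3): focus=Z path=3 depth=1 children=[] left=['K', 'X', 'N'] right=['E'] parent=Y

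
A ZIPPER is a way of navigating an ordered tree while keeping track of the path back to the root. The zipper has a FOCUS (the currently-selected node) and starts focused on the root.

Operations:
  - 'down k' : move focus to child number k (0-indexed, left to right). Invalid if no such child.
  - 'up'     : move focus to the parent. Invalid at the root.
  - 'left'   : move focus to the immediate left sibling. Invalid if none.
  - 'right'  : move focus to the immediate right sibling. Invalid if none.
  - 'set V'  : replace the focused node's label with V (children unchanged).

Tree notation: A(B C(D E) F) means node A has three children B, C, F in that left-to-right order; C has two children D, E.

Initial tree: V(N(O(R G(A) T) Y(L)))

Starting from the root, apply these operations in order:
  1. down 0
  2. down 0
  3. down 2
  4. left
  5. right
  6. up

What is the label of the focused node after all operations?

Answer: O

Derivation:
Step 1 (down 0): focus=N path=0 depth=1 children=['O', 'Y'] left=[] right=[] parent=V
Step 2 (down 0): focus=O path=0/0 depth=2 children=['R', 'G', 'T'] left=[] right=['Y'] parent=N
Step 3 (down 2): focus=T path=0/0/2 depth=3 children=[] left=['R', 'G'] right=[] parent=O
Step 4 (left): focus=G path=0/0/1 depth=3 children=['A'] left=['R'] right=['T'] parent=O
Step 5 (right): focus=T path=0/0/2 depth=3 children=[] left=['R', 'G'] right=[] parent=O
Step 6 (up): focus=O path=0/0 depth=2 children=['R', 'G', 'T'] left=[] right=['Y'] parent=N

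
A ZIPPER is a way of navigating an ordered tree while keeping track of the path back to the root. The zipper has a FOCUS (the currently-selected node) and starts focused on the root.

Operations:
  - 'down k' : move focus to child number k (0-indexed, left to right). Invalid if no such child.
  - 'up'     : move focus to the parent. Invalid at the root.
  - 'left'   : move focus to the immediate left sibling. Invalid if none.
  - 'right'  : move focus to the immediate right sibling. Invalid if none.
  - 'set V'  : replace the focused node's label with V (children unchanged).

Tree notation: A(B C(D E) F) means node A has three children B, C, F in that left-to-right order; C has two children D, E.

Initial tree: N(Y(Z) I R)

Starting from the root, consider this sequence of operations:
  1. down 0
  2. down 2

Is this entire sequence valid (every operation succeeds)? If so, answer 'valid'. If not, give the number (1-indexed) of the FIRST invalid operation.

Answer: 2

Derivation:
Step 1 (down 0): focus=Y path=0 depth=1 children=['Z'] left=[] right=['I', 'R'] parent=N
Step 2 (down 2): INVALID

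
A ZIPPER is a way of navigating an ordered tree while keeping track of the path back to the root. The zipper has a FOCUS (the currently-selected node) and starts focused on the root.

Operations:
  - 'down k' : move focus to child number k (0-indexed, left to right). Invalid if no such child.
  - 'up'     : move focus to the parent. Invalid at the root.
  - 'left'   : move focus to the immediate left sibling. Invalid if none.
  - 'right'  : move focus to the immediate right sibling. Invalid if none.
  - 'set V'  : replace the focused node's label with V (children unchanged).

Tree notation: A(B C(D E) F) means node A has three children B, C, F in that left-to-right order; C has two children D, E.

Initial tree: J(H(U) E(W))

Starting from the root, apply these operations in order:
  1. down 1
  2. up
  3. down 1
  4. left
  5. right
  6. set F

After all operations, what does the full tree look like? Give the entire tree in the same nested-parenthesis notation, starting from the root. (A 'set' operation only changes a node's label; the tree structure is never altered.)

Step 1 (down 1): focus=E path=1 depth=1 children=['W'] left=['H'] right=[] parent=J
Step 2 (up): focus=J path=root depth=0 children=['H', 'E'] (at root)
Step 3 (down 1): focus=E path=1 depth=1 children=['W'] left=['H'] right=[] parent=J
Step 4 (left): focus=H path=0 depth=1 children=['U'] left=[] right=['E'] parent=J
Step 5 (right): focus=E path=1 depth=1 children=['W'] left=['H'] right=[] parent=J
Step 6 (set F): focus=F path=1 depth=1 children=['W'] left=['H'] right=[] parent=J

Answer: J(H(U) F(W))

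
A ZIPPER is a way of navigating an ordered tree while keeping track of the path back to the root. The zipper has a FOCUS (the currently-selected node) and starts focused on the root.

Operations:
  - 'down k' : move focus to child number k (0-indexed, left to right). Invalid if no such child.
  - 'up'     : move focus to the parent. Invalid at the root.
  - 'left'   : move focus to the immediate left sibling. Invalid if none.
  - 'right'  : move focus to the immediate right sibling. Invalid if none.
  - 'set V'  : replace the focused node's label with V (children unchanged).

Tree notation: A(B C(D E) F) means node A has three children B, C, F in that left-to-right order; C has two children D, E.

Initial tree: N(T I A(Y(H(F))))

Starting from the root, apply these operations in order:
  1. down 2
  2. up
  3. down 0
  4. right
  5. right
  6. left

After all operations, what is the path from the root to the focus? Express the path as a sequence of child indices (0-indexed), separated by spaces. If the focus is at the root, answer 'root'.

Step 1 (down 2): focus=A path=2 depth=1 children=['Y'] left=['T', 'I'] right=[] parent=N
Step 2 (up): focus=N path=root depth=0 children=['T', 'I', 'A'] (at root)
Step 3 (down 0): focus=T path=0 depth=1 children=[] left=[] right=['I', 'A'] parent=N
Step 4 (right): focus=I path=1 depth=1 children=[] left=['T'] right=['A'] parent=N
Step 5 (right): focus=A path=2 depth=1 children=['Y'] left=['T', 'I'] right=[] parent=N
Step 6 (left): focus=I path=1 depth=1 children=[] left=['T'] right=['A'] parent=N

Answer: 1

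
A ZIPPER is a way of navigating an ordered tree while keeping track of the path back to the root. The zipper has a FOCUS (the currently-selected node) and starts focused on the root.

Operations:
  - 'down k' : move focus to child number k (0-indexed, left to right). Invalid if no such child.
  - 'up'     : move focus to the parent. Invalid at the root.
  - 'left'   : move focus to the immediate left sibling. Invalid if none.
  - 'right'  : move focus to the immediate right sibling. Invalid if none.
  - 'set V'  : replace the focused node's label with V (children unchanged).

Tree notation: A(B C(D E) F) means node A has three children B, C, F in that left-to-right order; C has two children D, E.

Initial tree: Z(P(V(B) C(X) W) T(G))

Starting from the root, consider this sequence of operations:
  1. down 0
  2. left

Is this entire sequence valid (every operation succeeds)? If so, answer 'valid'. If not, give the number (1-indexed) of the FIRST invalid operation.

Answer: 2

Derivation:
Step 1 (down 0): focus=P path=0 depth=1 children=['V', 'C', 'W'] left=[] right=['T'] parent=Z
Step 2 (left): INVALID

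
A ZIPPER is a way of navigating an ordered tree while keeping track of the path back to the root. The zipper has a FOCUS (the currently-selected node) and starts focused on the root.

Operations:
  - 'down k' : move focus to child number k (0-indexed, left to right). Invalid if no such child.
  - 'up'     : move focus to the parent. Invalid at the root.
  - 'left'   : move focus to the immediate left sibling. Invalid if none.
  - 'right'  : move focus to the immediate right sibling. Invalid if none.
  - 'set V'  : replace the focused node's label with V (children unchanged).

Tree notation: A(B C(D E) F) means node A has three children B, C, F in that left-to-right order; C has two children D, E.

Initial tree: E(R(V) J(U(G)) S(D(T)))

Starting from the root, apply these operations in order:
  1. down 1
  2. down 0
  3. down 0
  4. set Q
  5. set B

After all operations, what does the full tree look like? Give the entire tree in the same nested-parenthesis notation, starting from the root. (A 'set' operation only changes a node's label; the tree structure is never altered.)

Step 1 (down 1): focus=J path=1 depth=1 children=['U'] left=['R'] right=['S'] parent=E
Step 2 (down 0): focus=U path=1/0 depth=2 children=['G'] left=[] right=[] parent=J
Step 3 (down 0): focus=G path=1/0/0 depth=3 children=[] left=[] right=[] parent=U
Step 4 (set Q): focus=Q path=1/0/0 depth=3 children=[] left=[] right=[] parent=U
Step 5 (set B): focus=B path=1/0/0 depth=3 children=[] left=[] right=[] parent=U

Answer: E(R(V) J(U(B)) S(D(T)))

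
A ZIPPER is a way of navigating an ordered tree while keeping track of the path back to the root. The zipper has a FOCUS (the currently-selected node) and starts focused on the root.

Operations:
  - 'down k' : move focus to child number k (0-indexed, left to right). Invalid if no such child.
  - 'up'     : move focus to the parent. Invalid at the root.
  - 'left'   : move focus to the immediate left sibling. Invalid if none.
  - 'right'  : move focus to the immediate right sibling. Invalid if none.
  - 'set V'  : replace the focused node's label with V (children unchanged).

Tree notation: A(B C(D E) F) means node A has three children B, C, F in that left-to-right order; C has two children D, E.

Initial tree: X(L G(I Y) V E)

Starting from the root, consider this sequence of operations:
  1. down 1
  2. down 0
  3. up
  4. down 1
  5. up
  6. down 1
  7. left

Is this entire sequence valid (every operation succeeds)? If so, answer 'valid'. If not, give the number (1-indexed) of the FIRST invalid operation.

Step 1 (down 1): focus=G path=1 depth=1 children=['I', 'Y'] left=['L'] right=['V', 'E'] parent=X
Step 2 (down 0): focus=I path=1/0 depth=2 children=[] left=[] right=['Y'] parent=G
Step 3 (up): focus=G path=1 depth=1 children=['I', 'Y'] left=['L'] right=['V', 'E'] parent=X
Step 4 (down 1): focus=Y path=1/1 depth=2 children=[] left=['I'] right=[] parent=G
Step 5 (up): focus=G path=1 depth=1 children=['I', 'Y'] left=['L'] right=['V', 'E'] parent=X
Step 6 (down 1): focus=Y path=1/1 depth=2 children=[] left=['I'] right=[] parent=G
Step 7 (left): focus=I path=1/0 depth=2 children=[] left=[] right=['Y'] parent=G

Answer: valid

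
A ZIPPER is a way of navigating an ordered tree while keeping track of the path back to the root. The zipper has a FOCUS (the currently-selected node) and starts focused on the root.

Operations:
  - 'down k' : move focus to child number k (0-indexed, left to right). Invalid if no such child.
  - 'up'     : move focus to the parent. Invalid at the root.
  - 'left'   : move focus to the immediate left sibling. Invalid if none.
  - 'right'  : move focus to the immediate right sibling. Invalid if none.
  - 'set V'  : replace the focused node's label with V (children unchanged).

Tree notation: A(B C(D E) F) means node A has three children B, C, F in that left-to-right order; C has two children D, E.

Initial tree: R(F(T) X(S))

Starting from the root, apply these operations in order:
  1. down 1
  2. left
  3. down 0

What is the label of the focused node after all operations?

Answer: T

Derivation:
Step 1 (down 1): focus=X path=1 depth=1 children=['S'] left=['F'] right=[] parent=R
Step 2 (left): focus=F path=0 depth=1 children=['T'] left=[] right=['X'] parent=R
Step 3 (down 0): focus=T path=0/0 depth=2 children=[] left=[] right=[] parent=F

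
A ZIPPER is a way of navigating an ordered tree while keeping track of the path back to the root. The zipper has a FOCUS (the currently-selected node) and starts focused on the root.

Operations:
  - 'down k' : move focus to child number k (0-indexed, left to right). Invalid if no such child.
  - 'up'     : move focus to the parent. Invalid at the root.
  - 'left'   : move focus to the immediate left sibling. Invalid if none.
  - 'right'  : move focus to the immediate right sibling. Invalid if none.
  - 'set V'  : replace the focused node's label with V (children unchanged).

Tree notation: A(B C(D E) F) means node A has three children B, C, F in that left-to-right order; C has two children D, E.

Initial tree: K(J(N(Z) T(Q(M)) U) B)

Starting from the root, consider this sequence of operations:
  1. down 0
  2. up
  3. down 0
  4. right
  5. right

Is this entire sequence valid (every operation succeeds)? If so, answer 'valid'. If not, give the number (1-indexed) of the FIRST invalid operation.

Step 1 (down 0): focus=J path=0 depth=1 children=['N', 'T', 'U'] left=[] right=['B'] parent=K
Step 2 (up): focus=K path=root depth=0 children=['J', 'B'] (at root)
Step 3 (down 0): focus=J path=0 depth=1 children=['N', 'T', 'U'] left=[] right=['B'] parent=K
Step 4 (right): focus=B path=1 depth=1 children=[] left=['J'] right=[] parent=K
Step 5 (right): INVALID

Answer: 5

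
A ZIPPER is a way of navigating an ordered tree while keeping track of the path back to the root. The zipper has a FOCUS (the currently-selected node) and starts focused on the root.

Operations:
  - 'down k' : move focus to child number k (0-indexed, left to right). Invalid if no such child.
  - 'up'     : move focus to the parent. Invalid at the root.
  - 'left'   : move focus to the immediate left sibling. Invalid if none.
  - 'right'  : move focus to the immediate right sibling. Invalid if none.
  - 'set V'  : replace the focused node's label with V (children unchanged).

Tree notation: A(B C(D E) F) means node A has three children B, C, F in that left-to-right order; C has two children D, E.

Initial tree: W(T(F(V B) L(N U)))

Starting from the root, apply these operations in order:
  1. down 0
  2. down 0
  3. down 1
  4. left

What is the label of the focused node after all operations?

Answer: V

Derivation:
Step 1 (down 0): focus=T path=0 depth=1 children=['F', 'L'] left=[] right=[] parent=W
Step 2 (down 0): focus=F path=0/0 depth=2 children=['V', 'B'] left=[] right=['L'] parent=T
Step 3 (down 1): focus=B path=0/0/1 depth=3 children=[] left=['V'] right=[] parent=F
Step 4 (left): focus=V path=0/0/0 depth=3 children=[] left=[] right=['B'] parent=F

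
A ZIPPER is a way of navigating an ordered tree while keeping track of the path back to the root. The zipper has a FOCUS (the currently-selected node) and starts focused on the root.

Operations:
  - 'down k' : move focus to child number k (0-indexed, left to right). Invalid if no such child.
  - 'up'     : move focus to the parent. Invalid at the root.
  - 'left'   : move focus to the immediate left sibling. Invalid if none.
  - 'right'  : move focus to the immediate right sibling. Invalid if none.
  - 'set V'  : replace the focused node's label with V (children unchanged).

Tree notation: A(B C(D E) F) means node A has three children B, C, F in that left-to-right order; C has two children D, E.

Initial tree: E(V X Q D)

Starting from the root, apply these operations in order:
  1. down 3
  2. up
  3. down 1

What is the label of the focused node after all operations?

Answer: X

Derivation:
Step 1 (down 3): focus=D path=3 depth=1 children=[] left=['V', 'X', 'Q'] right=[] parent=E
Step 2 (up): focus=E path=root depth=0 children=['V', 'X', 'Q', 'D'] (at root)
Step 3 (down 1): focus=X path=1 depth=1 children=[] left=['V'] right=['Q', 'D'] parent=E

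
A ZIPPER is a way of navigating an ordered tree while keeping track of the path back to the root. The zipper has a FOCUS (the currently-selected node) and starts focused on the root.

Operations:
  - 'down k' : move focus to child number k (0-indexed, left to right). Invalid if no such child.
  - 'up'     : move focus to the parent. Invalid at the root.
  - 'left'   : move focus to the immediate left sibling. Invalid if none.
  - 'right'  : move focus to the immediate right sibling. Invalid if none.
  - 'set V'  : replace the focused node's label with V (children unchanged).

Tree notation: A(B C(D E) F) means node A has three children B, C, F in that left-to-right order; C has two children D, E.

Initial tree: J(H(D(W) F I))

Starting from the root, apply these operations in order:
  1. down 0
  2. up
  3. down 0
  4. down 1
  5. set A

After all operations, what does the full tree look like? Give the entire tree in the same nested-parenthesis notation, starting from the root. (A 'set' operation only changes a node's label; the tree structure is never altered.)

Step 1 (down 0): focus=H path=0 depth=1 children=['D', 'F', 'I'] left=[] right=[] parent=J
Step 2 (up): focus=J path=root depth=0 children=['H'] (at root)
Step 3 (down 0): focus=H path=0 depth=1 children=['D', 'F', 'I'] left=[] right=[] parent=J
Step 4 (down 1): focus=F path=0/1 depth=2 children=[] left=['D'] right=['I'] parent=H
Step 5 (set A): focus=A path=0/1 depth=2 children=[] left=['D'] right=['I'] parent=H

Answer: J(H(D(W) A I))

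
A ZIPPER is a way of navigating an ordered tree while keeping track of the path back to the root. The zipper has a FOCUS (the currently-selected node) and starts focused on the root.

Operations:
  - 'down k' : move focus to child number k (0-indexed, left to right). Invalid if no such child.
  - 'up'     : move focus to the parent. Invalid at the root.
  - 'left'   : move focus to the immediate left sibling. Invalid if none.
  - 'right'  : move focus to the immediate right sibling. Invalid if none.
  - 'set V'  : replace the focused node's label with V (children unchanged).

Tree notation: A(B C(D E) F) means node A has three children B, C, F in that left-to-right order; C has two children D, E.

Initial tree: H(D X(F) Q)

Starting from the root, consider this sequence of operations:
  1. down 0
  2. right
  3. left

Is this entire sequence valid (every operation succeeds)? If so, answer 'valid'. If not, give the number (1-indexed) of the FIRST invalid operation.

Step 1 (down 0): focus=D path=0 depth=1 children=[] left=[] right=['X', 'Q'] parent=H
Step 2 (right): focus=X path=1 depth=1 children=['F'] left=['D'] right=['Q'] parent=H
Step 3 (left): focus=D path=0 depth=1 children=[] left=[] right=['X', 'Q'] parent=H

Answer: valid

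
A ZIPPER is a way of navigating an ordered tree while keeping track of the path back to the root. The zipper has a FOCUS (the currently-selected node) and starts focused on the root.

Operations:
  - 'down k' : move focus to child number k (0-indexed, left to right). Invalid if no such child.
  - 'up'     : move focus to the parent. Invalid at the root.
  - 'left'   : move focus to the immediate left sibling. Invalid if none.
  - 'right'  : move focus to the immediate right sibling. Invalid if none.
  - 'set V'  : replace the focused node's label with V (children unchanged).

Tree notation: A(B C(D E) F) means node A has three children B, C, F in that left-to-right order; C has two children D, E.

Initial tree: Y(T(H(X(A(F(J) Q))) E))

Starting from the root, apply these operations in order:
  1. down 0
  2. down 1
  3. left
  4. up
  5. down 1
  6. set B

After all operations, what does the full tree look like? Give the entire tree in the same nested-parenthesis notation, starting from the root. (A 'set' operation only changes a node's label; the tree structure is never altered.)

Answer: Y(T(H(X(A(F(J) Q))) B))

Derivation:
Step 1 (down 0): focus=T path=0 depth=1 children=['H', 'E'] left=[] right=[] parent=Y
Step 2 (down 1): focus=E path=0/1 depth=2 children=[] left=['H'] right=[] parent=T
Step 3 (left): focus=H path=0/0 depth=2 children=['X'] left=[] right=['E'] parent=T
Step 4 (up): focus=T path=0 depth=1 children=['H', 'E'] left=[] right=[] parent=Y
Step 5 (down 1): focus=E path=0/1 depth=2 children=[] left=['H'] right=[] parent=T
Step 6 (set B): focus=B path=0/1 depth=2 children=[] left=['H'] right=[] parent=T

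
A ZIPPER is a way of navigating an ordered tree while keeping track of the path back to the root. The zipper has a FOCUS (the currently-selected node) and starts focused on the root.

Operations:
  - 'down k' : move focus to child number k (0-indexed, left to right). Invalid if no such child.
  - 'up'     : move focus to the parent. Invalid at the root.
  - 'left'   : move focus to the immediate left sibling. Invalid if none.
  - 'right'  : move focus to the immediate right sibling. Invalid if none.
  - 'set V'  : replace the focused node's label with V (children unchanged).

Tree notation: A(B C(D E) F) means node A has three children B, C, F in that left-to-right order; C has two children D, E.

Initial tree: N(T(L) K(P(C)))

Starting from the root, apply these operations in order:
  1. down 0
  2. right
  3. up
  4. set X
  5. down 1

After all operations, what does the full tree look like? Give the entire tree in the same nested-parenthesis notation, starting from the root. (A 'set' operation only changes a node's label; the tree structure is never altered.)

Step 1 (down 0): focus=T path=0 depth=1 children=['L'] left=[] right=['K'] parent=N
Step 2 (right): focus=K path=1 depth=1 children=['P'] left=['T'] right=[] parent=N
Step 3 (up): focus=N path=root depth=0 children=['T', 'K'] (at root)
Step 4 (set X): focus=X path=root depth=0 children=['T', 'K'] (at root)
Step 5 (down 1): focus=K path=1 depth=1 children=['P'] left=['T'] right=[] parent=X

Answer: X(T(L) K(P(C)))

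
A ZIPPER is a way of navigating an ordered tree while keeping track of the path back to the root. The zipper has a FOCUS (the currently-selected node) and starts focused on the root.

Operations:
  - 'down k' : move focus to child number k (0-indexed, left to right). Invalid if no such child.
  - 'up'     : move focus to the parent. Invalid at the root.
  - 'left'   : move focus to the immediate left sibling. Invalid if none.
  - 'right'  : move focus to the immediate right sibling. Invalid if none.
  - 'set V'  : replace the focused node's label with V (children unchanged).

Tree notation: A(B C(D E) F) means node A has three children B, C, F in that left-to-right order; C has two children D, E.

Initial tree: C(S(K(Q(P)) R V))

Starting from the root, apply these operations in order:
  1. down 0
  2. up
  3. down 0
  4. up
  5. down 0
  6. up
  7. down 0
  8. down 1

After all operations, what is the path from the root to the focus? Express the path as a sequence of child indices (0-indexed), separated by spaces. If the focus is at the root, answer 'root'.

Step 1 (down 0): focus=S path=0 depth=1 children=['K', 'R', 'V'] left=[] right=[] parent=C
Step 2 (up): focus=C path=root depth=0 children=['S'] (at root)
Step 3 (down 0): focus=S path=0 depth=1 children=['K', 'R', 'V'] left=[] right=[] parent=C
Step 4 (up): focus=C path=root depth=0 children=['S'] (at root)
Step 5 (down 0): focus=S path=0 depth=1 children=['K', 'R', 'V'] left=[] right=[] parent=C
Step 6 (up): focus=C path=root depth=0 children=['S'] (at root)
Step 7 (down 0): focus=S path=0 depth=1 children=['K', 'R', 'V'] left=[] right=[] parent=C
Step 8 (down 1): focus=R path=0/1 depth=2 children=[] left=['K'] right=['V'] parent=S

Answer: 0 1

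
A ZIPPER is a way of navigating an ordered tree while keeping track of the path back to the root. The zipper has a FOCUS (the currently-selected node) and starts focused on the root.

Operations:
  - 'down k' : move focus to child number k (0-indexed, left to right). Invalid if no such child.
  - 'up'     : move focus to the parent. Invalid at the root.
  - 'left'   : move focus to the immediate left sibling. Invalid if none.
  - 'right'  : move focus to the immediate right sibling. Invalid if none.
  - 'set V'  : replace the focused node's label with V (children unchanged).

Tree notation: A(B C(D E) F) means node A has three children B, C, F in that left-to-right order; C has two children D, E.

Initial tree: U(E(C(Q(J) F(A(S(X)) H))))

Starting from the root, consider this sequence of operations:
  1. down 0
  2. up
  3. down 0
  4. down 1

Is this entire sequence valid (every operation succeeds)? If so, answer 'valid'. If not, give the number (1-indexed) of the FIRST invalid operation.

Answer: 4

Derivation:
Step 1 (down 0): focus=E path=0 depth=1 children=['C'] left=[] right=[] parent=U
Step 2 (up): focus=U path=root depth=0 children=['E'] (at root)
Step 3 (down 0): focus=E path=0 depth=1 children=['C'] left=[] right=[] parent=U
Step 4 (down 1): INVALID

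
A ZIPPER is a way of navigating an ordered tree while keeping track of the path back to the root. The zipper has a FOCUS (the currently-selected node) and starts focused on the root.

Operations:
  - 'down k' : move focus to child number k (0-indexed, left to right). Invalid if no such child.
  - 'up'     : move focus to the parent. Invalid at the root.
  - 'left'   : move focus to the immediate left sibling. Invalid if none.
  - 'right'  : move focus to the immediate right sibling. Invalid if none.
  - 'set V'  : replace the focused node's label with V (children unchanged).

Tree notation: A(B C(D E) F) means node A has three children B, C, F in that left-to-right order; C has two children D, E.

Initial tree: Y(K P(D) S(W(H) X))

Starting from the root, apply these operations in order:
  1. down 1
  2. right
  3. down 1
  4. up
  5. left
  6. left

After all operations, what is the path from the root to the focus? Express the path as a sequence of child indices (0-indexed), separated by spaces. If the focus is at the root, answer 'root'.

Step 1 (down 1): focus=P path=1 depth=1 children=['D'] left=['K'] right=['S'] parent=Y
Step 2 (right): focus=S path=2 depth=1 children=['W', 'X'] left=['K', 'P'] right=[] parent=Y
Step 3 (down 1): focus=X path=2/1 depth=2 children=[] left=['W'] right=[] parent=S
Step 4 (up): focus=S path=2 depth=1 children=['W', 'X'] left=['K', 'P'] right=[] parent=Y
Step 5 (left): focus=P path=1 depth=1 children=['D'] left=['K'] right=['S'] parent=Y
Step 6 (left): focus=K path=0 depth=1 children=[] left=[] right=['P', 'S'] parent=Y

Answer: 0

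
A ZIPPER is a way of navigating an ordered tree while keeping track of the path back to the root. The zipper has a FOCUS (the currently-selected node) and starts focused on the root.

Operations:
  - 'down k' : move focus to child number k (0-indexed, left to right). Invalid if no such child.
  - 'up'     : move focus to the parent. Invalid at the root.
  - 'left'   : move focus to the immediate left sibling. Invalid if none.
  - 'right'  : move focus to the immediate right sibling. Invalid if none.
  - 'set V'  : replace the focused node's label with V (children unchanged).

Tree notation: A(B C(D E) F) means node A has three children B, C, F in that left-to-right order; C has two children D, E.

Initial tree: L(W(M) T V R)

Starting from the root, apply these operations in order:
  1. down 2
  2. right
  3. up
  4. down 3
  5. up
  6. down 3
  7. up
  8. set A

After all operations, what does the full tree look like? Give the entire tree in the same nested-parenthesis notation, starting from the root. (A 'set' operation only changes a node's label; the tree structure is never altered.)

Answer: A(W(M) T V R)

Derivation:
Step 1 (down 2): focus=V path=2 depth=1 children=[] left=['W', 'T'] right=['R'] parent=L
Step 2 (right): focus=R path=3 depth=1 children=[] left=['W', 'T', 'V'] right=[] parent=L
Step 3 (up): focus=L path=root depth=0 children=['W', 'T', 'V', 'R'] (at root)
Step 4 (down 3): focus=R path=3 depth=1 children=[] left=['W', 'T', 'V'] right=[] parent=L
Step 5 (up): focus=L path=root depth=0 children=['W', 'T', 'V', 'R'] (at root)
Step 6 (down 3): focus=R path=3 depth=1 children=[] left=['W', 'T', 'V'] right=[] parent=L
Step 7 (up): focus=L path=root depth=0 children=['W', 'T', 'V', 'R'] (at root)
Step 8 (set A): focus=A path=root depth=0 children=['W', 'T', 'V', 'R'] (at root)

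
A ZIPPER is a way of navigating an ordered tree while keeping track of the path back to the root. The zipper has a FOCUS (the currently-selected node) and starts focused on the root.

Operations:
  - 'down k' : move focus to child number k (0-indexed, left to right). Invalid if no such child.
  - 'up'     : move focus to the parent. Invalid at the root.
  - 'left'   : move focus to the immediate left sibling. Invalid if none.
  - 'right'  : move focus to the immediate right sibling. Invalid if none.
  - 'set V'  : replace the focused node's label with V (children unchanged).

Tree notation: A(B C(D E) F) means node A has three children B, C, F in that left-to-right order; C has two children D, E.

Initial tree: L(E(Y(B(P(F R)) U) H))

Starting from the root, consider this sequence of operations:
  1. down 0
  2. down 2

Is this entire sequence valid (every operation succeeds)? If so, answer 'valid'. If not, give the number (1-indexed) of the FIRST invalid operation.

Step 1 (down 0): focus=E path=0 depth=1 children=['Y', 'H'] left=[] right=[] parent=L
Step 2 (down 2): INVALID

Answer: 2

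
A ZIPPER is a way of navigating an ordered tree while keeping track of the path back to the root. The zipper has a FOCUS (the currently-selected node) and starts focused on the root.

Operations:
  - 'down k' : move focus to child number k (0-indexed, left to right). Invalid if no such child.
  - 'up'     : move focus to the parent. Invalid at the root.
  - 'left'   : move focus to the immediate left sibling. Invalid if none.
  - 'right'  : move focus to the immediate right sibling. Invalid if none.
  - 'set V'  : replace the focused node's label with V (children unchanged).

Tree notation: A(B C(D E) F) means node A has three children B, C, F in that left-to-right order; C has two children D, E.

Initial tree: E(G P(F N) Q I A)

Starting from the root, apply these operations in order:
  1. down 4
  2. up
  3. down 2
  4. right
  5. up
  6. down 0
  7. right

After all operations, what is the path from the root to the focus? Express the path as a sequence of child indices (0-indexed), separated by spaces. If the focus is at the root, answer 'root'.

Answer: 1

Derivation:
Step 1 (down 4): focus=A path=4 depth=1 children=[] left=['G', 'P', 'Q', 'I'] right=[] parent=E
Step 2 (up): focus=E path=root depth=0 children=['G', 'P', 'Q', 'I', 'A'] (at root)
Step 3 (down 2): focus=Q path=2 depth=1 children=[] left=['G', 'P'] right=['I', 'A'] parent=E
Step 4 (right): focus=I path=3 depth=1 children=[] left=['G', 'P', 'Q'] right=['A'] parent=E
Step 5 (up): focus=E path=root depth=0 children=['G', 'P', 'Q', 'I', 'A'] (at root)
Step 6 (down 0): focus=G path=0 depth=1 children=[] left=[] right=['P', 'Q', 'I', 'A'] parent=E
Step 7 (right): focus=P path=1 depth=1 children=['F', 'N'] left=['G'] right=['Q', 'I', 'A'] parent=E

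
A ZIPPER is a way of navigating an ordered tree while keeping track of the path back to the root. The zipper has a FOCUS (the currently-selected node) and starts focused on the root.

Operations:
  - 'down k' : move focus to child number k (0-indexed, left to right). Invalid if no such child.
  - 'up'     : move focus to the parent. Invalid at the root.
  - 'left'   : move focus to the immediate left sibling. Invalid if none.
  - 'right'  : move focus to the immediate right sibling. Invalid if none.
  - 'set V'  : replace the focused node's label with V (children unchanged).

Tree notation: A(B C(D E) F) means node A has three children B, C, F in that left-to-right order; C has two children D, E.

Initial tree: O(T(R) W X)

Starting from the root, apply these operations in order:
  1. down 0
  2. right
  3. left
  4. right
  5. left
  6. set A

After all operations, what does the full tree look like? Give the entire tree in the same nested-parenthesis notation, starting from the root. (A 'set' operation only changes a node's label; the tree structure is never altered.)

Answer: O(A(R) W X)

Derivation:
Step 1 (down 0): focus=T path=0 depth=1 children=['R'] left=[] right=['W', 'X'] parent=O
Step 2 (right): focus=W path=1 depth=1 children=[] left=['T'] right=['X'] parent=O
Step 3 (left): focus=T path=0 depth=1 children=['R'] left=[] right=['W', 'X'] parent=O
Step 4 (right): focus=W path=1 depth=1 children=[] left=['T'] right=['X'] parent=O
Step 5 (left): focus=T path=0 depth=1 children=['R'] left=[] right=['W', 'X'] parent=O
Step 6 (set A): focus=A path=0 depth=1 children=['R'] left=[] right=['W', 'X'] parent=O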